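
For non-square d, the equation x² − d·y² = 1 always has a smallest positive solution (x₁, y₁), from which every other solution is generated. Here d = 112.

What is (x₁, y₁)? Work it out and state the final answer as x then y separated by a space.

√112 = [10; 1,1,2,1,1,20, …], period ℓ=6 (even) → k=5
step 0: (10, 1)  from 10·(1,0) + (0,1)
step 1: (11, 1)  from 1·(10,1) + (1,0)
…
step 4: (74, 7)  from 1·(53,5) + (21,2)
step 5: (127, 12)  from 1·(74,7) + (53,5)
fundamental: x₁=127, y₁=12  (since 16129 − 112·144 = 1)

127 12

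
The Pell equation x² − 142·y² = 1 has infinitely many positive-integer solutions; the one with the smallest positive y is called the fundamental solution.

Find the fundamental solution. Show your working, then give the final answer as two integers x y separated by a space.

√142 = [11; 1,10,1,22, …], period ℓ=4 (even) → k=3
k=0  a_k=11  p_k/q_k = 11/1
…
k=2  a_k=10  p_k/q_k = 131/11
k=3  a_k=1  p_k/q_k = 143/12
(x₁, y₁) = (143, 12);  143² − 142·12² = 1 ✓

143 12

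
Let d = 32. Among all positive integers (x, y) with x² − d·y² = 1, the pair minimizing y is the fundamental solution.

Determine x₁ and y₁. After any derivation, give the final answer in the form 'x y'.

d=32: √d = [5; 1,1,1,10] (ℓ=4, even), read p_3/q_3
i=0: a=5 ⇒ p=5, q=1
…
i=2: a=1 ⇒ p=11, q=2
i=3: a=1 ⇒ p=17, q=3
→ (17, 3).  Check: 17²=289, 32·3²=288, difference 1.

17 3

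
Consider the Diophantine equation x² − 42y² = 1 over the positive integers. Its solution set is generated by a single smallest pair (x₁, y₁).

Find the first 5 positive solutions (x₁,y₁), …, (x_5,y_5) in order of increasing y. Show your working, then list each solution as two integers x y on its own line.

d=42: √d = [6; 2,12] (ℓ=2, even), read p_1/q_1
i=0: a=6 ⇒ p=6, q=1
i=1: a=2 ⇒ p=13, q=2
→ (13, 2).  Check: 13²=169, 42·2²=168, difference 1.
(x_2, y_2) = (13·13 + 42·2·2, 13·2 + 2·13) = (337, 52)
(x_3, y_3) = (13·337 + 42·2·52, 13·52 + 2·337) = (8749, 1350)
(x_4, y_4) = (13·8749 + 42·2·1350, 13·1350 + 2·8749) = (227137, 35048)
(x_5, y_5) = (13·227137 + 42·2·35048, 13·35048 + 2·227137) = (5896813, 909898)

13 2
337 52
8749 1350
227137 35048
5896813 909898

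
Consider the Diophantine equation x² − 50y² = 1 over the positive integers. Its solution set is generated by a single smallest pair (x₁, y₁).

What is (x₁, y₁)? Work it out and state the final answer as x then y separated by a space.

d=50: √d = [7; 14] (ℓ=1, odd), read p_1/q_1
i=0: a=7 ⇒ p=7, q=1
i=1: a=14 ⇒ p=99, q=14
fundamental: x₁=99, y₁=14  (since 9801 − 50·196 = 1)

99 14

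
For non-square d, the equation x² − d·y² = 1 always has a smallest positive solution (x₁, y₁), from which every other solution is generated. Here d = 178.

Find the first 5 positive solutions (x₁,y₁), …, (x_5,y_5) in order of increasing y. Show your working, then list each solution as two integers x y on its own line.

1601 120
5126401 384240
16414734401 1230336360
52559974425601 3939536640480
168297021696040001 12614395092480600

d=178: √d = [13; 2,1,12,1,2,26] (ℓ=6, even), read p_5/q_5
step 0: (13, 1)  from 13·(1,0) + (0,1)
…
step 3: (507, 38)  from 12·(40,3) + (27,2)
step 4: (547, 41)  from 1·(507,38) + (40,3)
step 5: (1601, 120)  from 2·(547,41) + (507,38)
(x₁, y₁) = (1601, 120);  1601² − 178·120² = 1 ✓
k=2:  x_2 = 1601·1601+178·120·120 = 5126401,  y_2 = 1601·120+120·1601 = 384240
k=3:  x_3 = 1601·5126401+178·120·384240 = 16414734401,  y_3 = 1601·384240+120·5126401 = 1230336360
k=4:  x_4 = 1601·16414734401+178·120·1230336360 = 52559974425601,  y_4 = 1601·1230336360+120·16414734401 = 3939536640480
k=5:  x_5 = 1601·52559974425601+178·120·3939536640480 = 168297021696040001,  y_5 = 1601·3939536640480+120·52559974425601 = 12614395092480600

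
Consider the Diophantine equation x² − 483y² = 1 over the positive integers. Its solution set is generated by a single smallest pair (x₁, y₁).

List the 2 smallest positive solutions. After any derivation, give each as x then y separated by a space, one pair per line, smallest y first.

22 1
967 44

[21; 1,42] for √483; ℓ=2 ⇒ convergent index 1
i=0: a=21 ⇒ p=21, q=1
i=1: a=1 ⇒ p=22, q=1
→ (22, 1).  Check: 22²=484, 483·1²=483, difference 1.
k=2:  x_2 = 22·22+483·1·1 = 967,  y_2 = 22·1+1·22 = 44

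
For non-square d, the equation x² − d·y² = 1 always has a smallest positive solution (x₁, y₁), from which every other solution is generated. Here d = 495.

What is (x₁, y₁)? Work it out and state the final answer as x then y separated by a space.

89 4

[22; 4,44] for √495; ℓ=2 ⇒ convergent index 1
k=0  a_k=22  p_k/q_k = 22/1
k=1  a_k=4  p_k/q_k = 89/4
fundamental: x₁=89, y₁=4  (since 7921 − 495·16 = 1)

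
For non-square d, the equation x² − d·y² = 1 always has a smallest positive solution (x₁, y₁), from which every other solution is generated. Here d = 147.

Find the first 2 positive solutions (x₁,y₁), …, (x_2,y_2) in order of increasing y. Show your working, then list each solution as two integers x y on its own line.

[12; 8,24] for √147; ℓ=2 ⇒ convergent index 1
i=0: a=12 ⇒ p=12, q=1
i=1: a=8 ⇒ p=97, q=8
fundamental: x₁=97, y₁=8  (since 9409 − 147·64 = 1)
(x_2, y_2) = (97·97 + 147·8·8, 97·8 + 8·97) = (18817, 1552)

97 8
18817 1552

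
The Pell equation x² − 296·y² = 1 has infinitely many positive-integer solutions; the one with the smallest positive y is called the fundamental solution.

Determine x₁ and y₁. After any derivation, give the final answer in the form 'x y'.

3699 215

d=296: √d = [17; 4,1,7,1,4,34] (ℓ=6, even), read p_5/q_5
step 0: (17, 1)  from 17·(1,0) + (0,1)
step 1: (69, 4)  from 4·(17,1) + (1,0)
…
step 3: (671, 39)  from 7·(86,5) + (69,4)
step 4: (757, 44)  from 1·(671,39) + (86,5)
step 5: (3699, 215)  from 4·(757,44) + (671,39)
→ (3699, 215).  Check: 3699²=13682601, 296·215²=13682600, difference 1.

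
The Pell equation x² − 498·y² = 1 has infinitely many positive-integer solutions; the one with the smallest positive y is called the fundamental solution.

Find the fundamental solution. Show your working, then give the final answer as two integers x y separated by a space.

√498 = [22; 3,6,22,6,3,44, …], period ℓ=6 (even) → k=5
i=0: a=22 ⇒ p=22, q=1
i=1: a=3 ⇒ p=67, q=3
i=2: a=6 ⇒ p=424, q=19
i=3: a=22 ⇒ p=9395, q=421
i=4: a=6 ⇒ p=56794, q=2545
i=5: a=3 ⇒ p=179777, q=8056
fundamental: x₁=179777, y₁=8056  (since 32319769729 − 498·64899136 = 1)

179777 8056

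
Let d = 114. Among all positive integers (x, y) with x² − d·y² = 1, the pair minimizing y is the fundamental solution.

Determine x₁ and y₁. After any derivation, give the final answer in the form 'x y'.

√114 = [10; 1,2,10,2,1,20, …], period ℓ=6 (even) → k=5
a_0=10:  p_0=10·1+0=10,  q_0=10·0+1=1
…
a_4=2:  p_4=2·331+32=694,  q_4=2·31+3=65
a_5=1:  p_5=1·694+331=1025,  q_5=1·65+31=96
→ (1025, 96).  Check: 1025²=1050625, 114·96²=1050624, difference 1.

1025 96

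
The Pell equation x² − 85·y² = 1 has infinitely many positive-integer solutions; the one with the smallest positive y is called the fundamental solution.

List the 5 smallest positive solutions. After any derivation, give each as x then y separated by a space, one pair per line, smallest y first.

√85 → a₀=9, period (4,1,1,4,18); ℓ=5 odd so k=9
k=0  a_k=9  p_k/q_k = 9/1
…
k=5  a_k=18  p_k/q_k = 6887/747
k=6  a_k=4  p_k/q_k = 27926/3029
…
k=8  a_k=1  p_k/q_k = 62739/6805
k=9  a_k=4  p_k/q_k = 285769/30996
(x₁, y₁) = (285769, 30996);  285769² − 85·30996² = 1 ✓
(x_2, y_2) = (285769·285769 + 85·30996·30996, 285769·30996 + 30996·285769) = (163327842721, 17715391848)
(x_3, y_3) = (285769·163327842721 + 85·30996·17715391848, 285769·17715391848 + 30996·163327842721) = (93348068572789129, 10125019625991228)
(x_4, y_4) = (285769·93348068572789129 + 85·30996·10125019625991228, 285769·10125019625991228 + 30996·93348068572789129) = (53351968415791425367681, 5786833466982059076816)
(x_5, y_5) = (285769·53351968415791425367681 + 85·30996·5786833466982059076816, 285769·5786833466982059076816 + 30996·53351968415791425367681) = (30492677324331251603220874249, 3307395226041867061019271780)

285769 30996
163327842721 17715391848
93348068572789129 10125019625991228
53351968415791425367681 5786833466982059076816
30492677324331251603220874249 3307395226041867061019271780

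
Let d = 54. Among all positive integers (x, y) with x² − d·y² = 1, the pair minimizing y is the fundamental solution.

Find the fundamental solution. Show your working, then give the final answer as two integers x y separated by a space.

[7; 2,1,6,1,2,14] for √54; ℓ=6 ⇒ convergent index 5
i=0: a=7 ⇒ p=7, q=1
i=1: a=2 ⇒ p=15, q=2
…
i=3: a=6 ⇒ p=147, q=20
i=4: a=1 ⇒ p=169, q=23
i=5: a=2 ⇒ p=485, q=66
→ (485, 66).  Check: 485²=235225, 54·66²=235224, difference 1.

485 66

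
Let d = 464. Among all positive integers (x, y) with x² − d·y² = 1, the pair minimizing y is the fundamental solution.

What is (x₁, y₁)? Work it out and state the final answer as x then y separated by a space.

d=464: √d = [21; 1,1,5,1,1,1,5,1,1,42] (ℓ=10, even), read p_9/q_9
i=0: a=21 ⇒ p=21, q=1
i=1: a=1 ⇒ p=22, q=1
i=2: a=1 ⇒ p=43, q=2
i=3: a=5 ⇒ p=237, q=11
i=4: a=1 ⇒ p=280, q=13
i=5: a=1 ⇒ p=517, q=24
…
i=7: a=5 ⇒ p=4502, q=209
i=8: a=1 ⇒ p=5299, q=246
i=9: a=1 ⇒ p=9801, q=455
(x₁, y₁) = (9801, 455);  9801² − 464·455² = 1 ✓

9801 455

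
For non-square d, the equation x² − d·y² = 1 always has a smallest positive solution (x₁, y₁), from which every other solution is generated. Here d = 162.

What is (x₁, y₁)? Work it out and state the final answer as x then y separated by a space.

19601 1540

√162 = [12; 1,2,1,2,12,2,1,2,1,24, …], period ℓ=10 (even) → k=9
step 0: (12, 1)  from 12·(1,0) + (0,1)
…
step 2: (38, 3)  from 2·(13,1) + (12,1)
step 3: (51, 4)  from 1·(38,3) + (13,1)
step 4: (140, 11)  from 2·(51,4) + (38,3)
…
step 7: (5333, 419)  from 1·(3602,283) + (1731,136)
step 8: (14268, 1121)  from 2·(5333,419) + (3602,283)
step 9: (19601, 1540)  from 1·(14268,1121) + (5333,419)
→ (19601, 1540).  Check: 19601²=384199201, 162·1540²=384199200, difference 1.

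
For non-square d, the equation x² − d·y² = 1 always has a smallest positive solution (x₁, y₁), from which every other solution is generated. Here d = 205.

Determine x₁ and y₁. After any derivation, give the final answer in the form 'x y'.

d=205: √d = [14; 3,6,1,4,1,6,3,28] (ℓ=8, even), read p_7/q_7
i=0: a=14 ⇒ p=14, q=1
…
i=2: a=6 ⇒ p=272, q=19
…
i=4: a=4 ⇒ p=1532, q=107
…
i=6: a=6 ⇒ p=12614, q=881
i=7: a=3 ⇒ p=39689, q=2772
(x₁, y₁) = (39689, 2772);  39689² − 205·2772² = 1 ✓

39689 2772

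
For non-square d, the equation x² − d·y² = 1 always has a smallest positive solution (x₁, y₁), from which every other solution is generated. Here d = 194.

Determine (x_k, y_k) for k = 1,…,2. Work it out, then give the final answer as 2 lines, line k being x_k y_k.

195 14
76049 5460

√194 = [13; 1,12,1,26, …], period ℓ=4 (even) → k=3
a_0=13:  p_0=13·1+0=13,  q_0=13·0+1=1
…
a_2=12:  p_2=12·14+13=181,  q_2=12·1+1=13
a_3=1:  p_3=1·181+14=195,  q_3=1·13+1=14
fundamental: x₁=195, y₁=14  (since 38025 − 194·196 = 1)
(x_2, y_2) = (195·195 + 194·14·14, 195·14 + 14·195) = (76049, 5460)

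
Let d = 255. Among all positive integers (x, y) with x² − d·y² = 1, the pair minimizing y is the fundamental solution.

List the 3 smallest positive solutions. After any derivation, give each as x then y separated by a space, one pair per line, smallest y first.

√255 → a₀=15, period (1,30); ℓ=2 even so k=1
step 0: (15, 1)  from 15·(1,0) + (0,1)
step 1: (16, 1)  from 1·(15,1) + (1,0)
fundamental: x₁=16, y₁=1  (since 256 − 255·1 = 1)
(16+1√255)^2 = 511 + 32√255
(16+1√255)^3 = 16336 + 1023√255

16 1
511 32
16336 1023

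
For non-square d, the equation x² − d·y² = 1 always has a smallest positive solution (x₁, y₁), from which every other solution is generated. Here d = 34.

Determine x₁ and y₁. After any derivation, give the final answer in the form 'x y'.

35 6

√34 = [5; 1,4,1,10, …], period ℓ=4 (even) → k=3
k=0  a_k=5  p_k/q_k = 5/1
…
k=2  a_k=4  p_k/q_k = 29/5
k=3  a_k=1  p_k/q_k = 35/6
fundamental: x₁=35, y₁=6  (since 1225 − 34·36 = 1)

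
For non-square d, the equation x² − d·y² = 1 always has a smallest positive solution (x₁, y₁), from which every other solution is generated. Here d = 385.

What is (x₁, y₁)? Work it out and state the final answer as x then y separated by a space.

95831 4884

√385 → a₀=19, period (1,1,1,1,1,…,1,1,38); ℓ=16 even so k=15
k=0  a_k=19  p_k/q_k = 19/1
…
k=7  a_k=1  p_k/q_k = 726/37
k=8  a_k=2  p_k/q_k = 2021/103
…
k=11  a_k=1  p_k/q_k = 13009/663
…
k=14  a_k=1  p_k/q_k = 59551/3035
k=15  a_k=1  p_k/q_k = 95831/4884
(x₁, y₁) = (95831, 4884);  95831² − 385·4884² = 1 ✓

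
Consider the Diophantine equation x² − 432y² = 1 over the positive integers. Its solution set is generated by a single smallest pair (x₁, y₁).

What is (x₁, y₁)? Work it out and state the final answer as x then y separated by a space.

√432 → a₀=20, period (1,3,1,1,1,3,1,40); ℓ=8 even so k=7
k=0  a_k=20  p_k/q_k = 20/1
…
k=3  a_k=1  p_k/q_k = 104/5
k=4  a_k=1  p_k/q_k = 187/9
k=5  a_k=1  p_k/q_k = 291/14
k=6  a_k=3  p_k/q_k = 1060/51
k=7  a_k=1  p_k/q_k = 1351/65
fundamental: x₁=1351, y₁=65  (since 1825201 − 432·4225 = 1)

1351 65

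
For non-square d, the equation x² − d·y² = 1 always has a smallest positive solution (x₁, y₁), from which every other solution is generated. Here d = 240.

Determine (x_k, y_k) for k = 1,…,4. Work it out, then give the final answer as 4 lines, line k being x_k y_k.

[15; 2,30] for √240; ℓ=2 ⇒ convergent index 1
a_0=15:  p_0=15·1+0=15,  q_0=15·0+1=1
a_1=2:  p_1=2·15+1=31,  q_1=2·1+0=2
→ (31, 2).  Check: 31²=961, 240·2²=960, difference 1.
(31+2√240)^2 = 1921 + 124√240
(31+2√240)^3 = 119071 + 7686√240
(31+2√240)^4 = 7380481 + 476408√240

31 2
1921 124
119071 7686
7380481 476408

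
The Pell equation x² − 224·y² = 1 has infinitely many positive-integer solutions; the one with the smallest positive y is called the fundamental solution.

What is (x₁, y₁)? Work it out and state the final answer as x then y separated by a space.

15 1

d=224: √d = [14; 1,28] (ℓ=2, even), read p_1/q_1
k=0  a_k=14  p_k/q_k = 14/1
k=1  a_k=1  p_k/q_k = 15/1
fundamental: x₁=15, y₁=1  (since 225 − 224·1 = 1)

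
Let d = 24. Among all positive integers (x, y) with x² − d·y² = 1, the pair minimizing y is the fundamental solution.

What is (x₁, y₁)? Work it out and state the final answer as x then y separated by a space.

5 1

√24 = [4; 1,8, …], period ℓ=2 (even) → k=1
a_0=4:  p_0=4·1+0=4,  q_0=4·0+1=1
a_1=1:  p_1=1·4+1=5,  q_1=1·1+0=1
fundamental: x₁=5, y₁=1  (since 25 − 24·1 = 1)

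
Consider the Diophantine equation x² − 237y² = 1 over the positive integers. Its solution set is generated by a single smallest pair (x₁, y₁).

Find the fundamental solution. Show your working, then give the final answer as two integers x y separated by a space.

228151 14820

d=237: √d = [15; 2,1,1,7,10,7,1,1,2,30] (ℓ=10, even), read p_9/q_9
k=0  a_k=15  p_k/q_k = 15/1
k=1  a_k=2  p_k/q_k = 31/2
k=2  a_k=1  p_k/q_k = 46/3
k=3  a_k=1  p_k/q_k = 77/5
…
k=5  a_k=10  p_k/q_k = 5927/385
k=6  a_k=7  p_k/q_k = 42074/2733
k=7  a_k=1  p_k/q_k = 48001/3118
k=8  a_k=1  p_k/q_k = 90075/5851
k=9  a_k=2  p_k/q_k = 228151/14820
fundamental: x₁=228151, y₁=14820  (since 52052878801 − 237·219632400 = 1)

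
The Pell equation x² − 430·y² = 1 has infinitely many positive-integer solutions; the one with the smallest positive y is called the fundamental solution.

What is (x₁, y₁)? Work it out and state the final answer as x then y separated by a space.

2862251 138030

√430 = [20; 1,2,1,3,1,…,2,1,40, …], period ℓ=14 (even) → k=13
step 0: (20, 1)  from 20·(1,0) + (0,1)
…
step 2: (62, 3)  from 2·(21,1) + (20,1)
step 3: (83, 4)  from 1·(62,3) + (21,1)
step 4: (311, 15)  from 3·(83,4) + (62,3)
step 5: (394, 19)  from 1·(311,15) + (83,4)
…
step 7: (21794, 1051)  from 8·(2675,129) + (394,19)
…
step 9: (155233, 7486)  from 1·(133439,6435) + (21794,1051)
step 10: (599138, 28893)  from 3·(155233,7486) + (133439,6435)
…
step 12: (2107880, 101651)  from 2·(754371,36379) + (599138,28893)
step 13: (2862251, 138030)  from 1·(2107880,101651) + (754371,36379)
→ (2862251, 138030).  Check: 2862251²=8192480787001, 430·138030²=8192480787000, difference 1.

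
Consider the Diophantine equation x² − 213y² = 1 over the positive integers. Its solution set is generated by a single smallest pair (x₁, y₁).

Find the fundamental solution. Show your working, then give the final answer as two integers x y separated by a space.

194399 13320

[14; 1,1,2,6,1,8,1,6,2,1,1,28] for √213; ℓ=12 ⇒ convergent index 11
step 0: (14, 1)  from 14·(1,0) + (0,1)
step 1: (15, 1)  from 1·(14,1) + (1,0)
step 2: (29, 2)  from 1·(15,1) + (14,1)
step 3: (73, 5)  from 2·(29,2) + (15,1)
step 4: (467, 32)  from 6·(73,5) + (29,2)
step 5: (540, 37)  from 1·(467,32) + (73,5)
…
step 9: (78825, 5401)  from 2·(36749,2518) + (5327,365)
step 10: (115574, 7919)  from 1·(78825,5401) + (36749,2518)
step 11: (194399, 13320)  from 1·(115574,7919) + (78825,5401)
(x₁, y₁) = (194399, 13320);  194399² − 213·13320² = 1 ✓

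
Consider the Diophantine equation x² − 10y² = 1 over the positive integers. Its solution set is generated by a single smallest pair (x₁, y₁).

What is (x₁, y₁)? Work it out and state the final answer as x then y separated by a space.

19 6

√10 = [3; 6, …], period ℓ=1 (odd) → k=1
i=0: a=3 ⇒ p=3, q=1
i=1: a=6 ⇒ p=19, q=6
(x₁, y₁) = (19, 6);  19² − 10·6² = 1 ✓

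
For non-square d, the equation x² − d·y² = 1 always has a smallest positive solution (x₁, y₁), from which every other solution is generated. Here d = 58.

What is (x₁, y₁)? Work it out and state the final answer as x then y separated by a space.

d=58: √d = [7; 1,1,1,1,1,1,14] (ℓ=7, odd), read p_13/q_13
k=0  a_k=7  p_k/q_k = 7/1
k=1  a_k=1  p_k/q_k = 8/1
k=2  a_k=1  p_k/q_k = 15/2
k=3  a_k=1  p_k/q_k = 23/3
k=4  a_k=1  p_k/q_k = 38/5
…
k=6  a_k=1  p_k/q_k = 99/13
k=7  a_k=14  p_k/q_k = 1447/190
k=8  a_k=1  p_k/q_k = 1546/203
k=9  a_k=1  p_k/q_k = 2993/393
k=10  a_k=1  p_k/q_k = 4539/596
k=11  a_k=1  p_k/q_k = 7532/989
k=12  a_k=1  p_k/q_k = 12071/1585
k=13  a_k=1  p_k/q_k = 19603/2574
fundamental: x₁=19603, y₁=2574  (since 384277609 − 58·6625476 = 1)

19603 2574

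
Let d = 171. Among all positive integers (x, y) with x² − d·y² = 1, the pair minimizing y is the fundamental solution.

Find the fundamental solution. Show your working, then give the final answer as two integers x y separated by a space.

[13; 13,26] for √171; ℓ=2 ⇒ convergent index 1
step 0: (13, 1)  from 13·(1,0) + (0,1)
step 1: (170, 13)  from 13·(13,1) + (1,0)
fundamental: x₁=170, y₁=13  (since 28900 − 171·169 = 1)

170 13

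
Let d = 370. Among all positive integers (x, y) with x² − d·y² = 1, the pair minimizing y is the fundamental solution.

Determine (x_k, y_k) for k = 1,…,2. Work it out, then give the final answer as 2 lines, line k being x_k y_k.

d=370: √d = [19; 4,4,38] (ℓ=3, odd), read p_5/q_5
a_0=19:  p_0=19·1+0=19,  q_0=19·0+1=1
a_1=4:  p_1=4·19+1=77,  q_1=4·1+0=4
…
a_4=4:  p_4=4·12503+327=50339,  q_4=4·650+17=2617
a_5=4:  p_5=4·50339+12503=213859,  q_5=4·2617+650=11118
fundamental: x₁=213859, y₁=11118  (since 45735671881 − 370·123609924 = 1)
(x_2, y_2) = (213859·213859 + 370·11118·11118, 213859·11118 + 11118·213859) = (91471343761, 4755368724)

213859 11118
91471343761 4755368724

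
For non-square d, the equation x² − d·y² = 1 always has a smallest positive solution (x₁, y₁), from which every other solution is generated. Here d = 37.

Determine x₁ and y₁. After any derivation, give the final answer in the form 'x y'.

√37 → a₀=6, period (12); ℓ=1 odd so k=1
step 0: (6, 1)  from 6·(1,0) + (0,1)
step 1: (73, 12)  from 12·(6,1) + (1,0)
→ (73, 12).  Check: 73²=5329, 37·12²=5328, difference 1.

73 12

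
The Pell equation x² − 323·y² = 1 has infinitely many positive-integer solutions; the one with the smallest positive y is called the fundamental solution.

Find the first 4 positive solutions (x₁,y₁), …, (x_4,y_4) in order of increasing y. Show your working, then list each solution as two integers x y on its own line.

18 1
647 36
23274 1295
837217 46584

√323 → a₀=17, period (1,34); ℓ=2 even so k=1
i=0: a=17 ⇒ p=17, q=1
i=1: a=1 ⇒ p=18, q=1
→ (18, 1).  Check: 18²=324, 323·1²=323, difference 1.
(18+1√323)^2 = 647 + 36√323
(18+1√323)^3 = 23274 + 1295√323
(18+1√323)^4 = 837217 + 46584√323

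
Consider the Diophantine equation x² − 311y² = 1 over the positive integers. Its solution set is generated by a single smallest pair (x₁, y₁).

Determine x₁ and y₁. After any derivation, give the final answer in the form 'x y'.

√311 = [17; 1,1,1,2,1,…,1,1,34, …], period ℓ=16 (even) → k=15
a_0=17:  p_0=17·1+0=17,  q_0=17·0+1=1
…
a_2=1:  p_2=1·18+17=35,  q_2=1·1+1=2
…
a_8=17:  p_8=17·4109+1305=71158,  q_8=17·233+74=4035
a_9=3:  p_9=3·71158+4109=217583,  q_9=3·4035+233=12338
a_10=6:  p_10=6·217583+71158=1376656,  q_10=6·12338+4035=78063
…
a_14=1:  p_14=1·6159373+4565134=10724507,  q_14=1·349266+258865=608131
a_15=1:  p_15=1·10724507+6159373=16883880,  q_15=1·608131+349266=957397
(x₁, y₁) = (16883880, 957397);  16883880² − 311·957397² = 1 ✓

16883880 957397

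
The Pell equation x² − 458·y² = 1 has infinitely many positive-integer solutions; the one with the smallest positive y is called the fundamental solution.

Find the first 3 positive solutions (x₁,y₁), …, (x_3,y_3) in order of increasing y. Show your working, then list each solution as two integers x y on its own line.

22899 1070
1048728401 49003860
48029663286099 2244278779210

√458 → a₀=21, period (2,2,42); ℓ=3 odd so k=5
a_0=21:  p_0=21·1+0=21,  q_0=21·0+1=1
…
a_2=2:  p_2=2·43+21=107,  q_2=2·2+1=5
…
a_4=2:  p_4=2·4537+107=9181,  q_4=2·212+5=429
a_5=2:  p_5=2·9181+4537=22899,  q_5=2·429+212=1070
fundamental: x₁=22899, y₁=1070  (since 524364201 − 458·1144900 = 1)
(22899+1070√458)^2 = 1048728401 + 49003860√458
(22899+1070√458)^3 = 48029663286099 + 2244278779210√458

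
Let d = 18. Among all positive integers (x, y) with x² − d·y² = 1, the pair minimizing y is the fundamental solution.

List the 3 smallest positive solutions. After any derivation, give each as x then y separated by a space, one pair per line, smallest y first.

17 4
577 136
19601 4620

√18 = [4; 4,8, …], period ℓ=2 (even) → k=1
k=0  a_k=4  p_k/q_k = 4/1
k=1  a_k=4  p_k/q_k = 17/4
(x₁, y₁) = (17, 4);  17² − 18·4² = 1 ✓
k=2:  x_2 = 17·17+18·4·4 = 577,  y_2 = 17·4+4·17 = 136
k=3:  x_3 = 17·577+18·4·136 = 19601,  y_3 = 17·136+4·577 = 4620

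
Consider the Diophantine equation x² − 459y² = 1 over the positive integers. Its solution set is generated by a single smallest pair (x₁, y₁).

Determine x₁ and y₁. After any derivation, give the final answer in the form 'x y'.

499850 23331

d=459: √d = [21; 2,2,1,4,21,4,1,2,2,42] (ℓ=10, even), read p_9/q_9
a_0=21:  p_0=21·1+0=21,  q_0=21·0+1=1
…
a_6=4:  p_6=4·14997+707=60695,  q_6=4·700+33=2833
…
a_8=2:  p_8=2·75692+60695=212079,  q_8=2·3533+2833=9899
a_9=2:  p_9=2·212079+75692=499850,  q_9=2·9899+3533=23331
→ (499850, 23331).  Check: 499850²=249850022500, 459·23331²=249850022499, difference 1.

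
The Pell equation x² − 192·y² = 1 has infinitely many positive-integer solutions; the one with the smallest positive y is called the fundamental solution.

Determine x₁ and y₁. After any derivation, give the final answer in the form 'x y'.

97 7

√192 = [13; 1,5,1,26, …], period ℓ=4 (even) → k=3
i=0: a=13 ⇒ p=13, q=1
i=1: a=1 ⇒ p=14, q=1
i=2: a=5 ⇒ p=83, q=6
i=3: a=1 ⇒ p=97, q=7
(x₁, y₁) = (97, 7);  97² − 192·7² = 1 ✓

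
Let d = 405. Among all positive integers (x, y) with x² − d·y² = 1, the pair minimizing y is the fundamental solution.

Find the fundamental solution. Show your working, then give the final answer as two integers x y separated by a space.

161 8

√405 = [20; 8,40, …], period ℓ=2 (even) → k=1
i=0: a=20 ⇒ p=20, q=1
i=1: a=8 ⇒ p=161, q=8
→ (161, 8).  Check: 161²=25921, 405·8²=25920, difference 1.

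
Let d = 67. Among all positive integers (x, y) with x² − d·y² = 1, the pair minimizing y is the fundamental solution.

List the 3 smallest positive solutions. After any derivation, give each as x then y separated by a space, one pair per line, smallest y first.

[8; 5,2,1,1,7,1,1,2,5,16] for √67; ℓ=10 ⇒ convergent index 9
i=0: a=8 ⇒ p=8, q=1
…
i=2: a=2 ⇒ p=90, q=11
i=3: a=1 ⇒ p=131, q=16
i=4: a=1 ⇒ p=221, q=27
…
i=6: a=1 ⇒ p=1899, q=232
…
i=8: a=2 ⇒ p=9053, q=1106
i=9: a=5 ⇒ p=48842, q=5967
(x₁, y₁) = (48842, 5967);  48842² − 67·5967² = 1 ✓
(48842+5967√67)^2 = 4771081927 + 582880428√67
(48842+5967√67)^3 = 466058366908226 + 56938091722785√67

48842 5967
4771081927 582880428
466058366908226 56938091722785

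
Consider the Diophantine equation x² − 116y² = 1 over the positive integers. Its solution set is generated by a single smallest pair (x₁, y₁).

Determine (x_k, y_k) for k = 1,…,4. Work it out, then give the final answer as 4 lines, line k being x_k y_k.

9801 910
192119201 17837820
3765920568201 349656946730
73819574785756801 6853975451963640

[10; 1,3,2,1,4,1,2,3,1,20] for √116; ℓ=10 ⇒ convergent index 9
step 0: (10, 1)  from 10·(1,0) + (0,1)
step 1: (11, 1)  from 1·(10,1) + (1,0)
…
step 3: (97, 9)  from 2·(43,4) + (11,1)
step 4: (140, 13)  from 1·(97,9) + (43,4)
…
step 6: (797, 74)  from 1·(657,61) + (140,13)
step 7: (2251, 209)  from 2·(797,74) + (657,61)
step 8: (7550, 701)  from 3·(2251,209) + (797,74)
step 9: (9801, 910)  from 1·(7550,701) + (2251,209)
(x₁, y₁) = (9801, 910);  9801² − 116·910² = 1 ✓
n=2: (9801,910)∘(9801,910) = (9801·9801+116·910·910, 9801·910+910·9801) = (192119201,17837820)
n=3: (192119201,17837820)∘(9801,910) = (9801·192119201+116·910·17837820, 9801·17837820+910·192119201) = (3765920568201,349656946730)
n=4: (3765920568201,349656946730)∘(9801,910) = (9801·3765920568201+116·910·349656946730, 9801·349656946730+910·3765920568201) = (73819574785756801,6853975451963640)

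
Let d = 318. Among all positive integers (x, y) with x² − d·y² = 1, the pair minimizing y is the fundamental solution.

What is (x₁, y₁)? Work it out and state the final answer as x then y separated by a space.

107 6

√318 = [17; 1,4,1,34, …], period ℓ=4 (even) → k=3
step 0: (17, 1)  from 17·(1,0) + (0,1)
…
step 2: (89, 5)  from 4·(18,1) + (17,1)
step 3: (107, 6)  from 1·(89,5) + (18,1)
fundamental: x₁=107, y₁=6  (since 11449 − 318·36 = 1)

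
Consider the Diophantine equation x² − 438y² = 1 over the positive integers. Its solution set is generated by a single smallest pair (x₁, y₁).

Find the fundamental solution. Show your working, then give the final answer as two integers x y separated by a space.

293 14

[20; 1,12,1,40] for √438; ℓ=4 ⇒ convergent index 3
k=0  a_k=20  p_k/q_k = 20/1
…
k=2  a_k=12  p_k/q_k = 272/13
k=3  a_k=1  p_k/q_k = 293/14
fundamental: x₁=293, y₁=14  (since 85849 − 438·196 = 1)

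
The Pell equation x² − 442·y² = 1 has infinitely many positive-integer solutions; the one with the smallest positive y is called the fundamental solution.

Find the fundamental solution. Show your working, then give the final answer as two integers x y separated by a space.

883 42

d=442: √d = [21; 42] (ℓ=1, odd), read p_1/q_1
step 0: (21, 1)  from 21·(1,0) + (0,1)
step 1: (883, 42)  from 42·(21,1) + (1,0)
(x₁, y₁) = (883, 42);  883² − 442·42² = 1 ✓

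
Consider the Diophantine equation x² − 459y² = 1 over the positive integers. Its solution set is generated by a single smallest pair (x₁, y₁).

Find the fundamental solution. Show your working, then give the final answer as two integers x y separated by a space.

√459 → a₀=21, period (2,2,1,4,21,4,1,2,2,42); ℓ=10 even so k=9
i=0: a=21 ⇒ p=21, q=1
i=1: a=2 ⇒ p=43, q=2
i=2: a=2 ⇒ p=107, q=5
i=3: a=1 ⇒ p=150, q=7
i=4: a=4 ⇒ p=707, q=33
i=5: a=21 ⇒ p=14997, q=700
…
i=7: a=1 ⇒ p=75692, q=3533
i=8: a=2 ⇒ p=212079, q=9899
i=9: a=2 ⇒ p=499850, q=23331
→ (499850, 23331).  Check: 499850²=249850022500, 459·23331²=249850022499, difference 1.

499850 23331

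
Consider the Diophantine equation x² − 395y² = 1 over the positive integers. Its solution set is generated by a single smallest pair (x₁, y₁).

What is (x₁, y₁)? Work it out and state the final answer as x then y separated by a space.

√395 = [19; 1,6,1,38, …], period ℓ=4 (even) → k=3
step 0: (19, 1)  from 19·(1,0) + (0,1)
…
step 2: (139, 7)  from 6·(20,1) + (19,1)
step 3: (159, 8)  from 1·(139,7) + (20,1)
(x₁, y₁) = (159, 8);  159² − 395·8² = 1 ✓

159 8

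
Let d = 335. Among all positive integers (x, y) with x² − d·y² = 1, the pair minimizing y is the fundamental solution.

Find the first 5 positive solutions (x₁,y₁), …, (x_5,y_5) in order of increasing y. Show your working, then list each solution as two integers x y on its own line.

√335 → a₀=18, period (3,3,3,36); ℓ=4 even so k=3
k=0  a_k=18  p_k/q_k = 18/1
…
k=2  a_k=3  p_k/q_k = 183/10
k=3  a_k=3  p_k/q_k = 604/33
(x₁, y₁) = (604, 33);  604² − 335·33² = 1 ✓
(604+33√335)^2 = 729631 + 39864√335
(604+33√335)^3 = 881393644 + 48155679√335
(604+33√335)^4 = 1064722792321 + 58172020368√335
(604+33√335)^5 = 1286184251730124 + 70271752448865√335

604 33
729631 39864
881393644 48155679
1064722792321 58172020368
1286184251730124 70271752448865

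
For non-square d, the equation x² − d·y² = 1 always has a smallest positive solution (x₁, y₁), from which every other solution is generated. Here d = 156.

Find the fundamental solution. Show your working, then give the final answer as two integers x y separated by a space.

25 2

√156 → a₀=12, period (2,24); ℓ=2 even so k=1
a_0=12:  p_0=12·1+0=12,  q_0=12·0+1=1
a_1=2:  p_1=2·12+1=25,  q_1=2·1+0=2
(x₁, y₁) = (25, 2);  25² − 156·2² = 1 ✓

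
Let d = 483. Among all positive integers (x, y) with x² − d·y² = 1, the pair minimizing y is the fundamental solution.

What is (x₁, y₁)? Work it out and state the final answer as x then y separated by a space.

22 1

√483 = [21; 1,42, …], period ℓ=2 (even) → k=1
step 0: (21, 1)  from 21·(1,0) + (0,1)
step 1: (22, 1)  from 1·(21,1) + (1,0)
→ (22, 1).  Check: 22²=484, 483·1²=483, difference 1.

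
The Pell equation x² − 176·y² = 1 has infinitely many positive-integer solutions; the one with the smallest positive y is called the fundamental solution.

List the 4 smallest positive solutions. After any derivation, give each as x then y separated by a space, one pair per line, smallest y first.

199 15
79201 5970
31521799 2376045
12545596801 945659940

[13; 3,1,3,26] for √176; ℓ=4 ⇒ convergent index 3
step 0: (13, 1)  from 13·(1,0) + (0,1)
…
step 2: (53, 4)  from 1·(40,3) + (13,1)
step 3: (199, 15)  from 3·(53,4) + (40,3)
→ (199, 15).  Check: 199²=39601, 176·15²=39600, difference 1.
n=2: (199,15)∘(199,15) = (199·199+176·15·15, 199·15+15·199) = (79201,5970)
n=3: (79201,5970)∘(199,15) = (199·79201+176·15·5970, 199·5970+15·79201) = (31521799,2376045)
n=4: (31521799,2376045)∘(199,15) = (199·31521799+176·15·2376045, 199·2376045+15·31521799) = (12545596801,945659940)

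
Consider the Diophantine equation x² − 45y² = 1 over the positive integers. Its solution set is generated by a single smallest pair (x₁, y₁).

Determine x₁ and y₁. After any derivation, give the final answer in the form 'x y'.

√45 → a₀=6, period (1,2,2,2,1,12); ℓ=6 even so k=5
a_0=6:  p_0=6·1+0=6,  q_0=6·0+1=1
…
a_2=2:  p_2=2·7+6=20,  q_2=2·1+1=3
a_3=2:  p_3=2·20+7=47,  q_3=2·3+1=7
a_4=2:  p_4=2·47+20=114,  q_4=2·7+3=17
a_5=1:  p_5=1·114+47=161,  q_5=1·17+7=24
(x₁, y₁) = (161, 24);  161² − 45·24² = 1 ✓

161 24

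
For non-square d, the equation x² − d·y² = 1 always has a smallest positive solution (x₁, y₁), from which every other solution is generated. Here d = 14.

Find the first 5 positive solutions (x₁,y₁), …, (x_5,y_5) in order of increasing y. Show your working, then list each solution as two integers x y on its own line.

15 4
449 120
13455 3596
403201 107760
12082575 3229204

√14 → a₀=3, period (1,2,1,6); ℓ=4 even so k=3
k=0  a_k=3  p_k/q_k = 3/1
…
k=2  a_k=2  p_k/q_k = 11/3
k=3  a_k=1  p_k/q_k = 15/4
→ (15, 4).  Check: 15²=225, 14·4²=224, difference 1.
k=2:  x_2 = 15·15+14·4·4 = 449,  y_2 = 15·4+4·15 = 120
k=3:  x_3 = 15·449+14·4·120 = 13455,  y_3 = 15·120+4·449 = 3596
k=4:  x_4 = 15·13455+14·4·3596 = 403201,  y_4 = 15·3596+4·13455 = 107760
k=5:  x_5 = 15·403201+14·4·107760 = 12082575,  y_5 = 15·107760+4·403201 = 3229204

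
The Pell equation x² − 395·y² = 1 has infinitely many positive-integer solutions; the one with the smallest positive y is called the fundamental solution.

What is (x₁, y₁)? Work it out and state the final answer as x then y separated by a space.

√395 = [19; 1,6,1,38, …], period ℓ=4 (even) → k=3
step 0: (19, 1)  from 19·(1,0) + (0,1)
…
step 2: (139, 7)  from 6·(20,1) + (19,1)
step 3: (159, 8)  from 1·(139,7) + (20,1)
(x₁, y₁) = (159, 8);  159² − 395·8² = 1 ✓

159 8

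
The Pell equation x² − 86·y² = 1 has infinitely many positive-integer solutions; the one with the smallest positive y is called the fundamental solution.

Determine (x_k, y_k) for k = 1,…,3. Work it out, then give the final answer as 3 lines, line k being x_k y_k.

[9; 3,1,1,1,8,1,1,1,3,18] for √86; ℓ=10 ⇒ convergent index 9
k=0  a_k=9  p_k/q_k = 9/1
k=1  a_k=3  p_k/q_k = 28/3
…
k=4  a_k=1  p_k/q_k = 102/11
k=5  a_k=8  p_k/q_k = 881/95
k=6  a_k=1  p_k/q_k = 983/106
k=7  a_k=1  p_k/q_k = 1864/201
k=8  a_k=1  p_k/q_k = 2847/307
k=9  a_k=3  p_k/q_k = 10405/1122
fundamental: x₁=10405, y₁=1122  (since 108264025 − 86·1258884 = 1)
n=2: (10405,1122)∘(10405,1122) = (10405·10405+86·1122·1122, 10405·1122+1122·10405) = (216528049,23348820)
n=3: (216528049,23348820)∘(10405,1122) = (10405·216528049+86·1122·23348820, 10405·23348820+1122·216528049) = (4505948689285,485888943078)

10405 1122
216528049 23348820
4505948689285 485888943078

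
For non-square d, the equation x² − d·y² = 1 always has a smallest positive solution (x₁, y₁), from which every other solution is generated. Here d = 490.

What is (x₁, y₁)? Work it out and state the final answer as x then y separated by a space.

[22; 7,2,1,4,4,4,1,2,7,44] for √490; ℓ=10 ⇒ convergent index 9
k=0  a_k=22  p_k/q_k = 22/1
…
k=8  a_k=2  p_k/q_k = 141338/6385
k=9  a_k=7  p_k/q_k = 1039681/46968
(x₁, y₁) = (1039681, 46968);  1039681² − 490·46968² = 1 ✓

1039681 46968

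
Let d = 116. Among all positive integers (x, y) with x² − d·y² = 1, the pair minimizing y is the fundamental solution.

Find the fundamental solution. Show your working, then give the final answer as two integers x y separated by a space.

d=116: √d = [10; 1,3,2,1,4,1,2,3,1,20] (ℓ=10, even), read p_9/q_9
step 0: (10, 1)  from 10·(1,0) + (0,1)
…
step 8: (7550, 701)  from 3·(2251,209) + (797,74)
step 9: (9801, 910)  from 1·(7550,701) + (2251,209)
fundamental: x₁=9801, y₁=910  (since 96059601 − 116·828100 = 1)

9801 910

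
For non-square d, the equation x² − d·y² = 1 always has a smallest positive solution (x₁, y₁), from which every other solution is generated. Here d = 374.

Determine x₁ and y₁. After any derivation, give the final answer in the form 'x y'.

√374 = [19; 2,1,18,1,2,38, …], period ℓ=6 (even) → k=5
i=0: a=19 ⇒ p=19, q=1
…
i=4: a=1 ⇒ p=1141, q=59
i=5: a=2 ⇒ p=3365, q=174
(x₁, y₁) = (3365, 174);  3365² − 374·174² = 1 ✓

3365 174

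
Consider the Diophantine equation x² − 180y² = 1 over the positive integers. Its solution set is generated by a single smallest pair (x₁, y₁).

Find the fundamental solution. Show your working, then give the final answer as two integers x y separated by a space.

d=180: √d = [13; 2,2,2,26] (ℓ=4, even), read p_3/q_3
i=0: a=13 ⇒ p=13, q=1
i=1: a=2 ⇒ p=27, q=2
i=2: a=2 ⇒ p=67, q=5
i=3: a=2 ⇒ p=161, q=12
(x₁, y₁) = (161, 12);  161² − 180·12² = 1 ✓

161 12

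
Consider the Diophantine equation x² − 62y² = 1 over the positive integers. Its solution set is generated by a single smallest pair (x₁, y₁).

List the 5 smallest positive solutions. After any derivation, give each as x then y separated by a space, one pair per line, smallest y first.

√62 = [7; 1,6,1,14, …], period ℓ=4 (even) → k=3
step 0: (7, 1)  from 7·(1,0) + (0,1)
…
step 2: (55, 7)  from 6·(8,1) + (7,1)
step 3: (63, 8)  from 1·(55,7) + (8,1)
fundamental: x₁=63, y₁=8  (since 3969 − 62·64 = 1)
(x_2, y_2) = (63·63 + 62·8·8, 63·8 + 8·63) = (7937, 1008)
(x_3, y_3) = (63·7937 + 62·8·1008, 63·1008 + 8·7937) = (999999, 127000)
(x_4, y_4) = (63·999999 + 62·8·127000, 63·127000 + 8·999999) = (125991937, 16000992)
(x_5, y_5) = (63·125991937 + 62·8·16000992, 63·16000992 + 8·125991937) = (15873984063, 2015997992)

63 8
7937 1008
999999 127000
125991937 16000992
15873984063 2015997992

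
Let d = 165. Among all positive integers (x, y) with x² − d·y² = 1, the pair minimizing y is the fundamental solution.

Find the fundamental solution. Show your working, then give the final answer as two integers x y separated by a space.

1079 84

[12; 1,5,2,5,1,24] for √165; ℓ=6 ⇒ convergent index 5
a_0=12:  p_0=12·1+0=12,  q_0=12·0+1=1
a_1=1:  p_1=1·12+1=13,  q_1=1·1+0=1
…
a_3=2:  p_3=2·77+13=167,  q_3=2·6+1=13
a_4=5:  p_4=5·167+77=912,  q_4=5·13+6=71
a_5=1:  p_5=1·912+167=1079,  q_5=1·71+13=84
(x₁, y₁) = (1079, 84);  1079² − 165·84² = 1 ✓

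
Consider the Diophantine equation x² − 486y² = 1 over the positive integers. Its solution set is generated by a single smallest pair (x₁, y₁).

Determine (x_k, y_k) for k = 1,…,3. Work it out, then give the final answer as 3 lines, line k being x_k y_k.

485 22
470449 21340
456335045 20699778

√486 = [22; 22,44, …], period ℓ=2 (even) → k=1
a_0=22:  p_0=22·1+0=22,  q_0=22·0+1=1
a_1=22:  p_1=22·22+1=485,  q_1=22·1+0=22
(x₁, y₁) = (485, 22);  485² − 486·22² = 1 ✓
k=2:  x_2 = 485·485+486·22·22 = 470449,  y_2 = 485·22+22·485 = 21340
k=3:  x_3 = 485·470449+486·22·21340 = 456335045,  y_3 = 485·21340+22·470449 = 20699778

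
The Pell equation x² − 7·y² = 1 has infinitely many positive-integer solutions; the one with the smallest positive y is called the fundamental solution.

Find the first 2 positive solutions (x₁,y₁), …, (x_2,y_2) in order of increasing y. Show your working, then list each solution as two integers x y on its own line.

√7 → a₀=2, period (1,1,1,4); ℓ=4 even so k=3
a_0=2:  p_0=2·1+0=2,  q_0=2·0+1=1
…
a_2=1:  p_2=1·3+2=5,  q_2=1·1+1=2
a_3=1:  p_3=1·5+3=8,  q_3=1·2+1=3
→ (8, 3).  Check: 8²=64, 7·3²=63, difference 1.
n=2: (8,3)∘(8,3) = (8·8+7·3·3, 8·3+3·8) = (127,48)

8 3
127 48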